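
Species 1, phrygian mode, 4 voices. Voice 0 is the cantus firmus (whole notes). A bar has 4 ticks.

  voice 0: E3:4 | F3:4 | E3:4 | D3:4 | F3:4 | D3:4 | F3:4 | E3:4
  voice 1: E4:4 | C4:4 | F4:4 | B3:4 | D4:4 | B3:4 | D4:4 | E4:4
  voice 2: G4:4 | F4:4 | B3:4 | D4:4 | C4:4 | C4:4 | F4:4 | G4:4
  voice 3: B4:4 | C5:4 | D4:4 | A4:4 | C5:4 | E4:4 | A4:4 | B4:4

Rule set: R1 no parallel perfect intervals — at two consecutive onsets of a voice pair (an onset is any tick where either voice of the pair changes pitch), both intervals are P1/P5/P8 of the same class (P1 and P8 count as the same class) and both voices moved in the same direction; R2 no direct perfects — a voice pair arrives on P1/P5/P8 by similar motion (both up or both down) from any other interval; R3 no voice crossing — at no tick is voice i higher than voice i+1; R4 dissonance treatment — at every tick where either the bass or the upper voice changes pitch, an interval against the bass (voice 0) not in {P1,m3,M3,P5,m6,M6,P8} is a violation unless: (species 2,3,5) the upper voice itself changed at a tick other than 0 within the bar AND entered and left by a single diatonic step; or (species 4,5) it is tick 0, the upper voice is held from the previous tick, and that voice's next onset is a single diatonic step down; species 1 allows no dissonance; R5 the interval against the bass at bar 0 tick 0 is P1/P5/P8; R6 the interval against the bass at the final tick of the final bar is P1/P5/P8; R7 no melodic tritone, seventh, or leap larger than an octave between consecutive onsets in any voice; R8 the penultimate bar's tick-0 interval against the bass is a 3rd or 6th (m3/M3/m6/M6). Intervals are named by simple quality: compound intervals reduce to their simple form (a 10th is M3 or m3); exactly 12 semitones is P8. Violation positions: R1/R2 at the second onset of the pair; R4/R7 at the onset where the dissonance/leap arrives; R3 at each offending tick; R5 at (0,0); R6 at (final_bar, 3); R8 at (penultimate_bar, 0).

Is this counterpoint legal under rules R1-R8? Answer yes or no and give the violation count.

bar 0: v0=E3 v1=E4 v2=G4 v3=B4 (P5)
bar 1: v0=F3 v1=C4 v2=F4 v3=C5 (P5)
bar 2: v0=E3 v1=F4 v2=B3 v3=D4 (m7)
bar 3: v0=D3 v1=B3 v2=D4 v3=A4 (P5)
bar 4: v0=F3 v1=D4 v2=C4 v3=C5 (P5)
bar 5: v0=D3 v1=B3 v2=C4 v3=E4 (M2)
bar 6: v0=F3 v1=D4 v2=F4 v3=A4 (M3)
bar 7: v0=E3 v1=E4 v2=G4 v3=B4 (P5)
  R5 @ bar0.0: opens on m3
  R1 @ bar1.0: E3/B4 P5 -> F3/C5 P5 similar
  R2 @ bar2.0: F3/F4 P8 -> E3/B3 P5 similar
  R3 @ bar2.0: F4 above B3
  R4 @ bar2.0: E3/F4 m2 untreated
  R4 @ bar2.0: E3/D4 m7 untreated
  R7 @ bar2.0: F4->B3 leap 6st
  R7 @ bar2.0: C5->D4 leap 10st
  R3 @ bar2.1: F4 above B3
  R3 @ bar2.2: F4 above B3
  R3 @ bar2.3: F4 above B3
  R2 @ bar3.0: B3/D4 m3 -> D4/A4 P5 similar
  R7 @ bar3.0: F4->B3 leap 6st
  R1 @ bar4.0: D3/A4 P5 -> F3/C5 P5 similar
  R3 @ bar4.0: D4 above C4
  R3 @ bar4.1: D4 above C4
  R3 @ bar4.2: D4 above C4
  R3 @ bar4.3: D4 above C4
  R4 @ bar5.0: D3/C4 m7 untreated
  R4 @ bar5.0: D3/E4 M2 untreated
  R2 @ bar6.0: D3/C4 m7 -> F3/F4 P8 similar
  R2 @ bar6.0: B3/E4 P4 -> D4/A4 P5 similar
  R8 @ bar6.0: penult P8 not 3rd/6th
  R1 @ bar7.0: D4/A4 P5 -> E4/B4 P5 similar
  R6 @ bar7.3: closes on m3

No (25 violations)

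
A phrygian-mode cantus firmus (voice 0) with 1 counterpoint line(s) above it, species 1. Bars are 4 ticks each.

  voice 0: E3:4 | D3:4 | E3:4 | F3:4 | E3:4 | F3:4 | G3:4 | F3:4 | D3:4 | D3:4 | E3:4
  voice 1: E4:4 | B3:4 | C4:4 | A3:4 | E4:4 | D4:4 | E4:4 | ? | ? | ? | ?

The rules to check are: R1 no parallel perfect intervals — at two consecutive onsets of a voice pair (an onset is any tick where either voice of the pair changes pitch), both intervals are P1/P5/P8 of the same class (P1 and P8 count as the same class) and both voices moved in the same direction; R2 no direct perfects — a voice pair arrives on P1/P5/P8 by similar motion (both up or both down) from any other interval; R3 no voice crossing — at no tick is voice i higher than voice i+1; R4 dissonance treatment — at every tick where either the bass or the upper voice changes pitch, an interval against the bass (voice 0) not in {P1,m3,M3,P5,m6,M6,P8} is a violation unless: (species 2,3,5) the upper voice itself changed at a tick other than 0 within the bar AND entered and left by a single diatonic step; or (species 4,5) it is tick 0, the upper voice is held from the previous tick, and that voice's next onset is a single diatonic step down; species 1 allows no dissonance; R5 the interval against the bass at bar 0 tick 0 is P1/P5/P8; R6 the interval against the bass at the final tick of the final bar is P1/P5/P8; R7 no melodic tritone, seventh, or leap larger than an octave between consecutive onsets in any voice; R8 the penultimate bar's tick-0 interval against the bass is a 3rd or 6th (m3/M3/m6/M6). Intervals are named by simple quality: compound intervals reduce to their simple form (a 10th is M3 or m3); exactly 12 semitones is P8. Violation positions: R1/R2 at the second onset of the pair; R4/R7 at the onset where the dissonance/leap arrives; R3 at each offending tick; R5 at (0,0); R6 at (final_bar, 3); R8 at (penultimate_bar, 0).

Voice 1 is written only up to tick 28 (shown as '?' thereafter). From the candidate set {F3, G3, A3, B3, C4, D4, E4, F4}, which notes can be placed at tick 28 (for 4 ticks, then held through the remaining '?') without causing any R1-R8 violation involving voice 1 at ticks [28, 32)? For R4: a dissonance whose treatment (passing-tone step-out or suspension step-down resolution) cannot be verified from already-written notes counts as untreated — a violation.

{A3, D4, F4}

F3: violates R2,R7
G3: violates R4
A3: legal
B3: violates R4
C4: violates R2
D4: legal
E4: violates R4
F4: legal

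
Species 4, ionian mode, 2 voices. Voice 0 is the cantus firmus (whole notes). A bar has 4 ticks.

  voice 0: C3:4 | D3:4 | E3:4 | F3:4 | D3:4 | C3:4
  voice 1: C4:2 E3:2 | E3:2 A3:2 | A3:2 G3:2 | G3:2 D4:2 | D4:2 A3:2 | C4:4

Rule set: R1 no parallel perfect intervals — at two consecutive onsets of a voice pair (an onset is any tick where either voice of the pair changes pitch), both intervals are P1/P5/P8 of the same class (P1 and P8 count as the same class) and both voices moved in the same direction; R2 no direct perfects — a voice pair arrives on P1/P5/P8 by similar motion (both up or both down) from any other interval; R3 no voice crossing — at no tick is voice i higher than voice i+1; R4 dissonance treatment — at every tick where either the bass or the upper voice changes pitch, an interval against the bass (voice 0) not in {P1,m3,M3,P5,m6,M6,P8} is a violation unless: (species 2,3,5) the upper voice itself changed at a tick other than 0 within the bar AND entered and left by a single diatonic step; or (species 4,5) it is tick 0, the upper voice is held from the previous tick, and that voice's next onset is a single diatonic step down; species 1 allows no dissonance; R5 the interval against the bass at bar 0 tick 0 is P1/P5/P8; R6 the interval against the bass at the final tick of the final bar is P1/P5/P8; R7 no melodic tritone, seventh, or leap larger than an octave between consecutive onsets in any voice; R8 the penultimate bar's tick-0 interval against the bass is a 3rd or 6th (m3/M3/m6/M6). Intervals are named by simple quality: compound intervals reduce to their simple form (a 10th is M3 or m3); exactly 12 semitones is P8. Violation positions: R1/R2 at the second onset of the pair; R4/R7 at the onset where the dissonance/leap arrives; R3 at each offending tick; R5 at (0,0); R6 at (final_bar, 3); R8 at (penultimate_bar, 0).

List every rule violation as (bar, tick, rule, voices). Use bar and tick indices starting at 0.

(1, 0, R4, (0, 1))
(3, 0, R4, (0, 1))
(4, 0, R8, (0, 1))

bar 0: v0=C3 v1=C4 downbeat P8
bar 1: v0=D3 v1=E3 downbeat M2
bar 2: v0=E3 v1=A3 downbeat P4
bar 3: v0=F3 v1=G3 downbeat M2
bar 4: v0=D3 v1=D4 downbeat P8
bar 5: v0=C3 v1=C4 downbeat P8
  -> R4 @ bar 1 tick 0 v(0, 1): D3/E3 M2 untreated
  -> R4 @ bar 3 tick 0 v(0, 1): F3/G3 M2 untreated
  -> R8 @ bar 4 tick 0 v(0, 1): penult P8 not 3rd/6th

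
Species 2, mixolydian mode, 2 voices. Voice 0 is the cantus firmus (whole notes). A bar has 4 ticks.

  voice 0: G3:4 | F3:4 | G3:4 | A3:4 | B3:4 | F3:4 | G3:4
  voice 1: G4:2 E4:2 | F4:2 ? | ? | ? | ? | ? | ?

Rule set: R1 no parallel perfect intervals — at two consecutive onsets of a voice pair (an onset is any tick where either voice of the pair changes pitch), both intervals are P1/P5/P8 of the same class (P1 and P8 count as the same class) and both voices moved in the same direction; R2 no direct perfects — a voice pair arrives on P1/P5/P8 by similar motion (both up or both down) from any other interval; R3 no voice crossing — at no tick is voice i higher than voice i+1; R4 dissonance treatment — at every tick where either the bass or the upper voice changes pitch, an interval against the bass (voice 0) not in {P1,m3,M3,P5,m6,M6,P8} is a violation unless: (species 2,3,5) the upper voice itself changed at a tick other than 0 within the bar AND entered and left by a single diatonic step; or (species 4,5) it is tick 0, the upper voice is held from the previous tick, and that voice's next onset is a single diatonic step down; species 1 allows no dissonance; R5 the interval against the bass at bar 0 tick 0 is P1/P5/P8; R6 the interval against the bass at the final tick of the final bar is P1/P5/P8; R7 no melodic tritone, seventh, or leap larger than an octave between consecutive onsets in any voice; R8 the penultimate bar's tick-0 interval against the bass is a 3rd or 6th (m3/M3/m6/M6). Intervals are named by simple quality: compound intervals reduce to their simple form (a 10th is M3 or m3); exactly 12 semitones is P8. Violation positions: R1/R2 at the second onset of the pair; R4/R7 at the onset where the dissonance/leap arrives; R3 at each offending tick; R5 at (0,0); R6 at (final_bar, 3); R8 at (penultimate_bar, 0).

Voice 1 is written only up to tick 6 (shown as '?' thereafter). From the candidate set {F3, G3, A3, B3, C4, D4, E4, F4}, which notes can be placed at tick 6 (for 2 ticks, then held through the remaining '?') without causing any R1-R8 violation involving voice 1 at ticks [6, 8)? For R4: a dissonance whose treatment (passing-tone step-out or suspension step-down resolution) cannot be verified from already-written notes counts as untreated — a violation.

{A3, C4, D4, F3, F4}

F3: legal
G3: violates R4,R7
A3: legal
B3: violates R4,R7
C4: legal
D4: legal
E4: violates R4
F4: legal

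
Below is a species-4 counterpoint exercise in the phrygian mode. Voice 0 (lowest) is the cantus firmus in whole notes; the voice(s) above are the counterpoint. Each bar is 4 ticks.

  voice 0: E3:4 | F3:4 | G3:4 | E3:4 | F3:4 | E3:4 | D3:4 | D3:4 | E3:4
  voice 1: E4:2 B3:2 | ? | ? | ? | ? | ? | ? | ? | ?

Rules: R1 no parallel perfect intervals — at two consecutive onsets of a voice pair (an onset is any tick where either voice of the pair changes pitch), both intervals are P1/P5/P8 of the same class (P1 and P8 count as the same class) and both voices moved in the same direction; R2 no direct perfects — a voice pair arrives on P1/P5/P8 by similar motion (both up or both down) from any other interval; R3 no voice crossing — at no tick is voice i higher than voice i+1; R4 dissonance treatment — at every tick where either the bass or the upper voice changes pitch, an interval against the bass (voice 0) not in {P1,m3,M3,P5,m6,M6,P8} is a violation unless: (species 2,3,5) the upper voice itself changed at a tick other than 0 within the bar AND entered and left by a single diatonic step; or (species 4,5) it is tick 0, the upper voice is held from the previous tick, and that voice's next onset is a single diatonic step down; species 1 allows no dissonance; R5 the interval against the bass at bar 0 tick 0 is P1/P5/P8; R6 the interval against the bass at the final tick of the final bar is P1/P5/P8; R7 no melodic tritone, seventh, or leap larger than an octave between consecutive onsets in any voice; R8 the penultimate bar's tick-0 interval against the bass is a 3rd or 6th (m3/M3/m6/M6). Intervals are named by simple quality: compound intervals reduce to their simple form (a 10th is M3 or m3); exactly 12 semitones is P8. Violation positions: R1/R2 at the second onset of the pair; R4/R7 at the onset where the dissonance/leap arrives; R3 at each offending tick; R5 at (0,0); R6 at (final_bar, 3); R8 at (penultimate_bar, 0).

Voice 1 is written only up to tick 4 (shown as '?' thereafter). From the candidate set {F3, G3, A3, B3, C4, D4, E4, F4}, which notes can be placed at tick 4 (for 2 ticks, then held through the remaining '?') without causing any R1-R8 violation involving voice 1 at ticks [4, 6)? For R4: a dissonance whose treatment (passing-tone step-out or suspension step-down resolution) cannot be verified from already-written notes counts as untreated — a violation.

F3: violates R7
G3: violates R4
A3: legal
B3: violates R4
C4: violates R1
D4: legal
E4: violates R4
F4: violates R2,R7

{A3, D4}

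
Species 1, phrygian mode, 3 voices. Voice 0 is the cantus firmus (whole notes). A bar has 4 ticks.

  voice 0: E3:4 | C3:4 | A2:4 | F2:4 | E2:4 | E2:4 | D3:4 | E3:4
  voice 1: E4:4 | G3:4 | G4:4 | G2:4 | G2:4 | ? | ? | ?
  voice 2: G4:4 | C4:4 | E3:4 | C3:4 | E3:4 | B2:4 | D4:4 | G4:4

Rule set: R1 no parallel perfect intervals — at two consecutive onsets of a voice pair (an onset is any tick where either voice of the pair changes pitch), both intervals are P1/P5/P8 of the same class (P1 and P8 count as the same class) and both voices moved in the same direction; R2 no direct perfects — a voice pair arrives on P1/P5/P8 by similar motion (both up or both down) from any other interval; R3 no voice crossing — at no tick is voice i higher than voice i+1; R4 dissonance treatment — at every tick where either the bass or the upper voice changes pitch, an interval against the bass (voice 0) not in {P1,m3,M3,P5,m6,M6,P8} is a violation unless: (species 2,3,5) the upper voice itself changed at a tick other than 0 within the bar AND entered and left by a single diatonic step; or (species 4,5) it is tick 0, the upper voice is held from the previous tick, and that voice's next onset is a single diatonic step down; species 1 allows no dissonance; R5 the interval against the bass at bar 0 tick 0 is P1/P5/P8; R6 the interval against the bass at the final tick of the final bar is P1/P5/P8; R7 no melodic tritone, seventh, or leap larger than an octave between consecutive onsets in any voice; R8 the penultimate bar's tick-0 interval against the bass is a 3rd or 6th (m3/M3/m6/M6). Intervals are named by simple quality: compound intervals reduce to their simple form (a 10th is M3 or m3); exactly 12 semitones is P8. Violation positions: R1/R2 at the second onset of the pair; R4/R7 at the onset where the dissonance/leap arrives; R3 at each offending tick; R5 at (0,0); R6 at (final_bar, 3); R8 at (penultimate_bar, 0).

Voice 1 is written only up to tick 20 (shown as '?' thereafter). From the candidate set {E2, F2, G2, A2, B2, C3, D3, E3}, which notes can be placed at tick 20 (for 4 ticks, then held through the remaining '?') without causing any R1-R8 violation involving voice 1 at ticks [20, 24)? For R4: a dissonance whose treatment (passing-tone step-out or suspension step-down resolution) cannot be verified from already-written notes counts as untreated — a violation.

E2: violates R2
F2: violates R4
G2: legal
A2: violates R4
B2: legal
C3: violates R3
D3: violates R3,R4
E3: violates R3

{B2, G2}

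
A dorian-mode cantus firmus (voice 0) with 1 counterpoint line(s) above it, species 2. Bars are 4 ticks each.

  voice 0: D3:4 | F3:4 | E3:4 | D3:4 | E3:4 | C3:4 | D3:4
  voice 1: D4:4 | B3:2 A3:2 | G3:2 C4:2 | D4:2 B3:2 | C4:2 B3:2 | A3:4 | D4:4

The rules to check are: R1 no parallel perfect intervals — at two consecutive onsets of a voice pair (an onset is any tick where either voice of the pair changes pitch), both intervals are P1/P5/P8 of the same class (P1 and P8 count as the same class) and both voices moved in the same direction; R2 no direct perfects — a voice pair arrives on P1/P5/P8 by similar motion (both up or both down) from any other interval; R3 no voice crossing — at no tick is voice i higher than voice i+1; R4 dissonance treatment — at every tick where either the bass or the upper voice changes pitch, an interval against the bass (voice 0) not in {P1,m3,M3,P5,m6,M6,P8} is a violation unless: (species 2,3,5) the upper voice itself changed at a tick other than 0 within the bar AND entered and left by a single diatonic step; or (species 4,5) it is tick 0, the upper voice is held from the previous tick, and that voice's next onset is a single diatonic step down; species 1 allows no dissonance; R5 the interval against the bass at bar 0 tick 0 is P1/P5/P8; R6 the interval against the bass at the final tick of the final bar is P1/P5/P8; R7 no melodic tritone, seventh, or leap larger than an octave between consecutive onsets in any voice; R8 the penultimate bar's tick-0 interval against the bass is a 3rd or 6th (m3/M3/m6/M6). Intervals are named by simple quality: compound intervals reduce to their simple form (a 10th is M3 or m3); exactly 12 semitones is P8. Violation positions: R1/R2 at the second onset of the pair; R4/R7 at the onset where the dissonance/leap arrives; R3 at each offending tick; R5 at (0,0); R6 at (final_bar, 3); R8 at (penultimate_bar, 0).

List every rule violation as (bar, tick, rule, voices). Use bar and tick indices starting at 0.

bar 0: v0=D3 v1=D4 downbeat P8
bar 1: v0=F3 v1=B3 downbeat TT
bar 2: v0=E3 v1=G3 downbeat m3
bar 3: v0=D3 v1=D4 downbeat P8
bar 4: v0=E3 v1=C4 downbeat m6
bar 5: v0=C3 v1=A3 downbeat M6
bar 6: v0=D3 v1=D4 downbeat P8
  -> R4 @ bar 1 tick 0 v(0, 1): F3/B3 TT untreated
  -> R2 @ bar 6 tick 0 v(0, 1): C3/A3 M6 -> D3/D4 P8 similar

(1, 0, R4, (0, 1))
(6, 0, R2, (0, 1))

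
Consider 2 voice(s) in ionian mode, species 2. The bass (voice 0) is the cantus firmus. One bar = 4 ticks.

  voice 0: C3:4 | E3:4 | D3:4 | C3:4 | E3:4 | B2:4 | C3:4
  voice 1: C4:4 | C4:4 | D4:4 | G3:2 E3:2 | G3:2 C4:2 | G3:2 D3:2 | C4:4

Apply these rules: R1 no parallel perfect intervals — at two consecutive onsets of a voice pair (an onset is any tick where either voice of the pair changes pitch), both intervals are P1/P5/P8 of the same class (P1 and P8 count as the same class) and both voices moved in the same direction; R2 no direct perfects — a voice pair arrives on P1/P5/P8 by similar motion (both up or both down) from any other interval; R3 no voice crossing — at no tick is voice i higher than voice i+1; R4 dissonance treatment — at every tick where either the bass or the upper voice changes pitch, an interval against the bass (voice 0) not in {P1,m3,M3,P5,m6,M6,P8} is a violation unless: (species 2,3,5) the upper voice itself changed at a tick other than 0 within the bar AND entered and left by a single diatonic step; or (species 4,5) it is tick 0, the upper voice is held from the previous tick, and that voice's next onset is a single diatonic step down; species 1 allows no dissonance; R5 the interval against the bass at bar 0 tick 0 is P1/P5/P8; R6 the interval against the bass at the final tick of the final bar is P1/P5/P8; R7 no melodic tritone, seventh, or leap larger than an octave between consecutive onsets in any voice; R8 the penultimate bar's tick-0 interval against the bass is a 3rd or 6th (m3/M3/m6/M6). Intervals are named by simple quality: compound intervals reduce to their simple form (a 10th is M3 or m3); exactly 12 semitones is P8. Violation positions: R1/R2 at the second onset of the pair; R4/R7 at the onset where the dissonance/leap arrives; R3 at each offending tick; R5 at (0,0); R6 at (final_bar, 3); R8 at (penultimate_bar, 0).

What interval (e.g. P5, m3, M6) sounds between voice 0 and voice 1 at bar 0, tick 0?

P8

voice 0=C3 voice 1=C4 -> P8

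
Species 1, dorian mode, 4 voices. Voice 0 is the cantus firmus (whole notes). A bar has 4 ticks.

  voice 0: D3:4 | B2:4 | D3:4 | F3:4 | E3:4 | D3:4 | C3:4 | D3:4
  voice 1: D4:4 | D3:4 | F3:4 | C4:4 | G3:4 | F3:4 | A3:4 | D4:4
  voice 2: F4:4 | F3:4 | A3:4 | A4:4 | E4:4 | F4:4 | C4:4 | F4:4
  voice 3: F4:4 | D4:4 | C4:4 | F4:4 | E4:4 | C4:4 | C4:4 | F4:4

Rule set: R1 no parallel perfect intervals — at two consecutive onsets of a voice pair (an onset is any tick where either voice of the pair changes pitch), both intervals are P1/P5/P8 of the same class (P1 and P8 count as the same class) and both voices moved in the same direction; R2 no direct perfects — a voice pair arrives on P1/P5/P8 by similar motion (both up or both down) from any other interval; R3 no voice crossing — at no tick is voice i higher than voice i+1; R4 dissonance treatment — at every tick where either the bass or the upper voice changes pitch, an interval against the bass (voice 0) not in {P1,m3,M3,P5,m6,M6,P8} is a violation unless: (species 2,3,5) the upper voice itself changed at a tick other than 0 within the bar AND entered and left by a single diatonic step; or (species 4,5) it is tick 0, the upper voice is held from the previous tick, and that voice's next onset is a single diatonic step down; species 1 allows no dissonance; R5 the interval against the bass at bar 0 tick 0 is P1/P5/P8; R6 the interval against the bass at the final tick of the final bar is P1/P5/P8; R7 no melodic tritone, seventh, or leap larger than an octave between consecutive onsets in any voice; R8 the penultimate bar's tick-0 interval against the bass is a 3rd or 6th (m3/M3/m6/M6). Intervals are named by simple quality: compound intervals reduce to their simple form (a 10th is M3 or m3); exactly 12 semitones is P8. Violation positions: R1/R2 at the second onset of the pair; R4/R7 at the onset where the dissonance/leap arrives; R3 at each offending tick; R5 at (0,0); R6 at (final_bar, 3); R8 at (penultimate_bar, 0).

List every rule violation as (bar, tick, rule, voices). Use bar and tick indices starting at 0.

bar 0: v0=D3 v1=D4 v2=F4 v3=F4 downbeat m3
bar 1: v0=B2 v1=D3 v2=F3 v3=D4 downbeat m3
bar 2: v0=D3 v1=F3 v2=A3 v3=C4 downbeat m7
bar 3: v0=F3 v1=C4 v2=A4 v3=F4 downbeat P8
bar 4: v0=E3 v1=G3 v2=E4 v3=E4 downbeat P8
bar 5: v0=D3 v1=F3 v2=F4 v3=C4 downbeat m7
bar 6: v0=C3 v1=A3 v2=C4 v3=C4 downbeat P8
bar 7: v0=D3 v1=D4 v2=F4 v3=F4 downbeat m3
  -> R5 @ bar 0 tick 0 v(0, 2): opens on m3
  -> R5 @ bar 0 tick 0 v(0, 3): opens on m3
  -> R2 @ bar 1 tick 0 v(1, 3): D4/F4 m3 -> D3/D4 P8 similar
  -> R4 @ bar 1 tick 0 v(0, 2): B2/F3 TT untreated
  -> R2 @ bar 2 tick 0 v(0, 2): B2/F3 TT -> D3/A3 P5 similar
  -> R4 @ bar 2 tick 0 v(0, 3): D3/C4 m7 untreated
  -> R2 @ bar 3 tick 0 v(0, 1): D3/F3 m3 -> F3/C4 P5 similar
  -> R2 @ bar 3 tick 0 v(0, 3): D3/C4 m7 -> F3/F4 P8 similar
  -> R3 @ bar 3 tick 0 v(2, 3): A4 above F4
  -> R3 @ bar 3 tick 1 v(2, 3): A4 above F4
  -> R3 @ bar 3 tick 2 v(2, 3): A4 above F4
  -> R3 @ bar 3 tick 3 v(2, 3): A4 above F4
  -> R1 @ bar 4 tick 0 v(0, 3): F3/F4 P8 -> E3/E4 P8 similar
  -> R2 @ bar 4 tick 0 v(0, 2): F3/A4 M3 -> E3/E4 P8 similar
  -> R2 @ bar 4 tick 0 v(2, 3): A4/F4 M3 -> E4/E4 P1 similar
  -> R2 @ bar 5 tick 0 v(1, 3): G3/E4 M6 -> F3/C4 P5 similar
  -> R3 @ bar 5 tick 0 v(2, 3): F4 above C4
  -> R4 @ bar 5 tick 0 v(0, 3): D3/C4 m7 untreated
  -> R3 @ bar 5 tick 1 v(2, 3): F4 above C4
  -> R3 @ bar 5 tick 2 v(2, 3): F4 above C4
  -> R3 @ bar 5 tick 3 v(2, 3): F4 above C4
  -> R2 @ bar 6 tick 0 v(0, 2): D3/F4 m3 -> C3/C4 P8 similar
  -> R8 @ bar 6 tick 0 v(0, 2): penult P8 not 3rd/6th
  -> R8 @ bar 6 tick 0 v(0, 3): penult P8 not 3rd/6th
  -> R1 @ bar 7 tick 0 v(2, 3): C4/C4 P1 -> F4/F4 P1 similar
  -> R2 @ bar 7 tick 0 v(0, 1): C3/A3 M6 -> D3/D4 P8 similar
  -> R6 @ bar 7 tick 3 v(0, 2): closes on m3
  -> R6 @ bar 7 tick 3 v(0, 3): closes on m3

(0, 0, R5, (0, 2))
(0, 0, R5, (0, 3))
(1, 0, R2, (1, 3))
(1, 0, R4, (0, 2))
(2, 0, R2, (0, 2))
(2, 0, R4, (0, 3))
(3, 0, R2, (0, 1))
(3, 0, R2, (0, 3))
(3, 0, R3, (2, 3))
(3, 1, R3, (2, 3))
(3, 2, R3, (2, 3))
(3, 3, R3, (2, 3))
(4, 0, R1, (0, 3))
(4, 0, R2, (0, 2))
(4, 0, R2, (2, 3))
(5, 0, R2, (1, 3))
(5, 0, R3, (2, 3))
(5, 0, R4, (0, 3))
(5, 1, R3, (2, 3))
(5, 2, R3, (2, 3))
(5, 3, R3, (2, 3))
(6, 0, R2, (0, 2))
(6, 0, R8, (0, 2))
(6, 0, R8, (0, 3))
(7, 0, R1, (2, 3))
(7, 0, R2, (0, 1))
(7, 3, R6, (0, 2))
(7, 3, R6, (0, 3))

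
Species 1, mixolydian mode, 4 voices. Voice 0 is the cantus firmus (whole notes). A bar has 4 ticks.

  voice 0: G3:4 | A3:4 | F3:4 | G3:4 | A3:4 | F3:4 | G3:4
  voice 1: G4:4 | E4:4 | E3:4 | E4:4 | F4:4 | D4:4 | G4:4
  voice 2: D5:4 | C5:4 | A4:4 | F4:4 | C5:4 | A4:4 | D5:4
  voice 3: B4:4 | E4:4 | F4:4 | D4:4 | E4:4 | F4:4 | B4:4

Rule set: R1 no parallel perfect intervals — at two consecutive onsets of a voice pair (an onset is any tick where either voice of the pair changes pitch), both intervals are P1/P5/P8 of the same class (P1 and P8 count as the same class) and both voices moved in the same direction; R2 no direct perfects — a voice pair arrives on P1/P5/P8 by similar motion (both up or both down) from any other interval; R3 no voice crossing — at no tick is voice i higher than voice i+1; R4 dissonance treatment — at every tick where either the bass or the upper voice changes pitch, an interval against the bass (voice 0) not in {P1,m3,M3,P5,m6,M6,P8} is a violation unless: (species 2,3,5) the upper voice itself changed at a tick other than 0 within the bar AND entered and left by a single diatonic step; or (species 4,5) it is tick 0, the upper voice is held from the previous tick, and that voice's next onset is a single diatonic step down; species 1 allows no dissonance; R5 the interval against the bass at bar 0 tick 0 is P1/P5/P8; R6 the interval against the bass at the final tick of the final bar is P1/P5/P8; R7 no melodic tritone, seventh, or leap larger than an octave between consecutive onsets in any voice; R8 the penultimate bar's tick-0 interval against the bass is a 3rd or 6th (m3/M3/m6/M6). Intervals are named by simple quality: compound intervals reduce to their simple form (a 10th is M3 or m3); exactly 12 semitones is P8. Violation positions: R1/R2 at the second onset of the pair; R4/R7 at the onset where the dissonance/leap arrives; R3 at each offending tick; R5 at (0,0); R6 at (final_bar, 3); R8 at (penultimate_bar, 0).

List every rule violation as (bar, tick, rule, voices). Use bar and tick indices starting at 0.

bar 0: v0=G3 v1=G4 v2=D5 v3=B4 downbeat M3
bar 1: v0=A3 v1=E4 v2=C5 v3=E4 downbeat P5
bar 2: v0=F3 v1=E3 v2=A4 v3=F4 downbeat P8
bar 3: v0=G3 v1=E4 v2=F4 v3=D4 downbeat P5
bar 4: v0=A3 v1=F4 v2=C5 v3=E4 downbeat P5
bar 5: v0=F3 v1=D4 v2=A4 v3=F4 downbeat P8
bar 6: v0=G3 v1=G4 v2=D5 v3=B4 downbeat M3
  -> R3 @ bar 0 tick 0 v(2, 3): D5 above B4
  -> R5 @ bar 0 tick 0 v(0, 3): opens on M3
  -> R3 @ bar 0 tick 1 v(2, 3): D5 above B4
  -> R3 @ bar 0 tick 2 v(2, 3): D5 above B4
  -> R3 @ bar 0 tick 3 v(2, 3): D5 above B4
  -> R2 @ bar 1 tick 0 v(1, 3): G4/B4 M3 -> E4/E4 P1 similar
  -> R3 @ bar 1 tick 0 v(2, 3): C5 above E4
  -> R3 @ bar 1 tick 1 v(2, 3): C5 above E4
  -> R3 @ bar 1 tick 2 v(2, 3): C5 above E4
  -> R3 @ bar 1 tick 3 v(2, 3): C5 above E4
  -> R3 @ bar 2 tick 0 v(0, 1): F3 above E3
  -> R3 @ bar 2 tick 0 v(2, 3): A4 above F4
  -> R4 @ bar 2 tick 0 v(0, 1): F3/E3 m2 untreated
  -> R3 @ bar 2 tick 1 v(0, 1): F3 above E3
  -> R3 @ bar 2 tick 1 v(2, 3): A4 above F4
  -> R3 @ bar 2 tick 2 v(0, 1): F3 above E3
  -> R3 @ bar 2 tick 2 v(2, 3): A4 above F4
  -> R3 @ bar 2 tick 3 v(0, 1): F3 above E3
  -> R3 @ bar 2 tick 3 v(2, 3): A4 above F4
  -> R3 @ bar 3 tick 0 v(2, 3): F4 above D4
  -> R4 @ bar 3 tick 0 v(0, 2): G3/F4 m7 untreated
  -> R3 @ bar 3 tick 1 v(2, 3): F4 above D4
  -> R3 @ bar 3 tick 2 v(2, 3): F4 above D4
  -> R3 @ bar 3 tick 3 v(2, 3): F4 above D4
  -> R1 @ bar 4 tick 0 v(0, 3): G3/D4 P5 -> A3/E4 P5 similar
  -> R2 @ bar 4 tick 0 v(1, 2): E4/F4 m2 -> F4/C5 P5 similar
  -> R3 @ bar 4 tick 0 v(2, 3): C5 above E4
  -> R3 @ bar 4 tick 1 v(2, 3): C5 above E4
  -> R3 @ bar 4 tick 2 v(2, 3): C5 above E4
  -> R3 @ bar 4 tick 3 v(2, 3): C5 above E4
  -> R1 @ bar 5 tick 0 v(1, 2): F4/C5 P5 -> D4/A4 P5 similar
  -> R3 @ bar 5 tick 0 v(2, 3): A4 above F4
  -> R8 @ bar 5 tick 0 v(0, 3): penult P8 not 3rd/6th
  -> R3 @ bar 5 tick 1 v(2, 3): A4 above F4
  -> R3 @ bar 5 tick 2 v(2, 3): A4 above F4
  -> R3 @ bar 5 tick 3 v(2, 3): A4 above F4
  -> R1 @ bar 6 tick 0 v(1, 2): D4/A4 P5 -> G4/D5 P5 similar
  -> R2 @ bar 6 tick 0 v(0, 1): F3/D4 M6 -> G3/G4 P8 similar
  -> R2 @ bar 6 tick 0 v(0, 2): F3/A4 M3 -> G3/D5 P5 similar
  -> R3 @ bar 6 tick 0 v(2, 3): D5 above B4
  -> R7 @ bar 6 tick 0 v(3,): F4->B4 leap 6st
  -> R3 @ bar 6 tick 1 v(2, 3): D5 above B4
  -> R3 @ bar 6 tick 2 v(2, 3): D5 above B4
  -> R3 @ bar 6 tick 3 v(2, 3): D5 above B4
  -> R6 @ bar 6 tick 3 v(0, 3): closes on M3

(0, 0, R3, (2, 3))
(0, 0, R5, (0, 3))
(0, 1, R3, (2, 3))
(0, 2, R3, (2, 3))
(0, 3, R3, (2, 3))
(1, 0, R2, (1, 3))
(1, 0, R3, (2, 3))
(1, 1, R3, (2, 3))
(1, 2, R3, (2, 3))
(1, 3, R3, (2, 3))
(2, 0, R3, (0, 1))
(2, 0, R3, (2, 3))
(2, 0, R4, (0, 1))
(2, 1, R3, (0, 1))
(2, 1, R3, (2, 3))
(2, 2, R3, (0, 1))
(2, 2, R3, (2, 3))
(2, 3, R3, (0, 1))
(2, 3, R3, (2, 3))
(3, 0, R3, (2, 3))
(3, 0, R4, (0, 2))
(3, 1, R3, (2, 3))
(3, 2, R3, (2, 3))
(3, 3, R3, (2, 3))
(4, 0, R1, (0, 3))
(4, 0, R2, (1, 2))
(4, 0, R3, (2, 3))
(4, 1, R3, (2, 3))
(4, 2, R3, (2, 3))
(4, 3, R3, (2, 3))
(5, 0, R1, (1, 2))
(5, 0, R3, (2, 3))
(5, 0, R8, (0, 3))
(5, 1, R3, (2, 3))
(5, 2, R3, (2, 3))
(5, 3, R3, (2, 3))
(6, 0, R1, (1, 2))
(6, 0, R2, (0, 1))
(6, 0, R2, (0, 2))
(6, 0, R3, (2, 3))
(6, 0, R7, (3,))
(6, 1, R3, (2, 3))
(6, 2, R3, (2, 3))
(6, 3, R3, (2, 3))
(6, 3, R6, (0, 3))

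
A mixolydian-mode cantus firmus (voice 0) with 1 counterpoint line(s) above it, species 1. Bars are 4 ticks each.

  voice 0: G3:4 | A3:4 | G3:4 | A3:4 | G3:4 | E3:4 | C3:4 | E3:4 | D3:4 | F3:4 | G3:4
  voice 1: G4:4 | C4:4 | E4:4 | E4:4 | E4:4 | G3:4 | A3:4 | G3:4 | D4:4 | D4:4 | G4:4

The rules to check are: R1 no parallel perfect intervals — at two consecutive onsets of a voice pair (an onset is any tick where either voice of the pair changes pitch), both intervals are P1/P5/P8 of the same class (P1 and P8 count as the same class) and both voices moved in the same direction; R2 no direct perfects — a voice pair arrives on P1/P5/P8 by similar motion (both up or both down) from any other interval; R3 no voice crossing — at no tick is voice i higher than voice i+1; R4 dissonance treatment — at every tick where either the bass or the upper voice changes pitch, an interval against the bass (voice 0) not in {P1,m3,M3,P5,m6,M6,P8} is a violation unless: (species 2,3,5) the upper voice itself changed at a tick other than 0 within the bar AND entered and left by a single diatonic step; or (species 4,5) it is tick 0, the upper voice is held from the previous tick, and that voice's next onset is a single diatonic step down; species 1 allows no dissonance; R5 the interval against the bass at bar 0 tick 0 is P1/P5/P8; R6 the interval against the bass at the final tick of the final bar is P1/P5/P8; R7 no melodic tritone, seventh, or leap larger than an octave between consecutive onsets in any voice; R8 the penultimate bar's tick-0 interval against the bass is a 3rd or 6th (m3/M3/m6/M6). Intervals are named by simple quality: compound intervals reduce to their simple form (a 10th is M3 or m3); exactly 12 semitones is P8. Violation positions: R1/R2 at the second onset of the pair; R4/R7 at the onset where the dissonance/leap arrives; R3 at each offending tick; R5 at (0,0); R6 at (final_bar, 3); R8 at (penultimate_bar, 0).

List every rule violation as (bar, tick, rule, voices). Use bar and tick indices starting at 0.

bar 0: v0=G3 v1=G4 downbeat P8
bar 1: v0=A3 v1=C4 downbeat m3
bar 2: v0=G3 v1=E4 downbeat M6
bar 3: v0=A3 v1=E4 downbeat P5
bar 4: v0=G3 v1=E4 downbeat M6
bar 5: v0=E3 v1=G3 downbeat m3
bar 6: v0=C3 v1=A3 downbeat M6
bar 7: v0=E3 v1=G3 downbeat m3
bar 8: v0=D3 v1=D4 downbeat P8
bar 9: v0=F3 v1=D4 downbeat M6
bar 10: v0=G3 v1=G4 downbeat P8
  -> R2 @ bar 10 tick 0 v(0, 1): F3/D4 M6 -> G3/G4 P8 similar

(10, 0, R2, (0, 1))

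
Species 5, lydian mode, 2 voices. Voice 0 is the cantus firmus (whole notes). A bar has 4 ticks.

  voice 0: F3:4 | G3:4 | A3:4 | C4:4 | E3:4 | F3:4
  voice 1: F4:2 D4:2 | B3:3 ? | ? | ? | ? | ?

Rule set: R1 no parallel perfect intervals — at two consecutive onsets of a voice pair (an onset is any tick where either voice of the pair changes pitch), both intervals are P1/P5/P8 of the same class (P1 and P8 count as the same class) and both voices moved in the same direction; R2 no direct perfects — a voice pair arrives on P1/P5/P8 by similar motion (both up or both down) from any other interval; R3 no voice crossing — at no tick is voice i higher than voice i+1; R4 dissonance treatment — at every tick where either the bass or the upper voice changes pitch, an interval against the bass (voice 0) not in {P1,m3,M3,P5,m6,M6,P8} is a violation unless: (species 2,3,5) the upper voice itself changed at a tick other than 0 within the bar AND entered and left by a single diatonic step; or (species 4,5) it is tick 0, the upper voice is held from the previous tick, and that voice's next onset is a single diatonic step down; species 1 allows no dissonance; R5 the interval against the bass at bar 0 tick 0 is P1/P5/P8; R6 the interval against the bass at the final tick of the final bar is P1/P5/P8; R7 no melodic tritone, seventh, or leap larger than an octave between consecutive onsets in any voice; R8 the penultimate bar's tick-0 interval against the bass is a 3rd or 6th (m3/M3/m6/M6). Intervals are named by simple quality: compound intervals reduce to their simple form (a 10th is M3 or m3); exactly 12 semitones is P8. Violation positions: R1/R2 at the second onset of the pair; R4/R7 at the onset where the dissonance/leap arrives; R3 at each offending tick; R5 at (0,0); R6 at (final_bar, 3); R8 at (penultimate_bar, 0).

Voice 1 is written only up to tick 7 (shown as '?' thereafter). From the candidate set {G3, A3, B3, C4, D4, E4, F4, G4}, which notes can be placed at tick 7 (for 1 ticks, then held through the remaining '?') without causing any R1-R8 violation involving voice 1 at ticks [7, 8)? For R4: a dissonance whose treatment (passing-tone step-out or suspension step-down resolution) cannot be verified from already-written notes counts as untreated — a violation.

{B3, D4, E4, G3, G4}

G3: legal
A3: violates R4
B3: legal
C4: violates R4
D4: legal
E4: legal
F4: violates R4,R7
G4: legal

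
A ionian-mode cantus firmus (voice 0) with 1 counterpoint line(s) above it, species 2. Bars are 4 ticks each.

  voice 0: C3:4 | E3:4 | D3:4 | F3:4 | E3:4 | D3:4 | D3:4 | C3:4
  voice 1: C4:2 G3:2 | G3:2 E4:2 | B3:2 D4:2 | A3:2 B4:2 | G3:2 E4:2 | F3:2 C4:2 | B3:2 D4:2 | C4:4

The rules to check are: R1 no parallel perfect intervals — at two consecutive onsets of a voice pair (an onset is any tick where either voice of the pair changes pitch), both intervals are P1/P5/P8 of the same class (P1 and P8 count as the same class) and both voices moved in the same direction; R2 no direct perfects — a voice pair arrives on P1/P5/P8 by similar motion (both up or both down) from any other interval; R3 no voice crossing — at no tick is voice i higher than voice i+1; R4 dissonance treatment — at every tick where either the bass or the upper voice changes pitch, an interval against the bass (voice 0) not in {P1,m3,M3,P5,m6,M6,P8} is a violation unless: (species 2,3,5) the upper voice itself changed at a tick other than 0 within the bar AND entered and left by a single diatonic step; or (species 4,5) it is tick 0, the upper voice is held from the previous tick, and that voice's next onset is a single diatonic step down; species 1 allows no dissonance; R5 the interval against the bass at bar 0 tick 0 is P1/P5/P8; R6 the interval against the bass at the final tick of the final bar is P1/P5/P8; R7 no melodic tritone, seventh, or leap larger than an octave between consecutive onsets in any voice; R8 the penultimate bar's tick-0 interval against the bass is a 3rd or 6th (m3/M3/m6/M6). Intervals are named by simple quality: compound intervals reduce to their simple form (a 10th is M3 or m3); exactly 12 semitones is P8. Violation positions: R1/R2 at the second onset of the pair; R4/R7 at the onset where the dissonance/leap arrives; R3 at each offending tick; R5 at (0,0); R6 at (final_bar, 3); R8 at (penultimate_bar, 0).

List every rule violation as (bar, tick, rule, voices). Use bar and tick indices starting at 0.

bar 0: v0=C3 v1=C4 downbeat P8
bar 1: v0=E3 v1=G3 downbeat m3
bar 2: v0=D3 v1=B3 downbeat M6
bar 3: v0=F3 v1=A3 downbeat M3
bar 4: v0=E3 v1=G3 downbeat m3
bar 5: v0=D3 v1=F3 downbeat m3
bar 6: v0=D3 v1=B3 downbeat M6
bar 7: v0=C3 v1=C4 downbeat P8
  -> R4 @ bar 3 tick 2 v(0, 1): F3/B4 TT untreated
  -> R7 @ bar 3 tick 2 v(1,): A3->B4 leap 14st
  -> R7 @ bar 4 tick 0 v(1,): B4->G3 leap 16st
  -> R7 @ bar 5 tick 0 v(1,): E4->F3 leap 11st
  -> R4 @ bar 5 tick 2 v(0, 1): D3/C4 m7 untreated
  -> R1 @ bar 7 tick 0 v(0, 1): D3/D4 P8 -> C3/C4 P8 similar

(3, 2, R4, (0, 1))
(3, 2, R7, (1,))
(4, 0, R7, (1,))
(5, 0, R7, (1,))
(5, 2, R4, (0, 1))
(7, 0, R1, (0, 1))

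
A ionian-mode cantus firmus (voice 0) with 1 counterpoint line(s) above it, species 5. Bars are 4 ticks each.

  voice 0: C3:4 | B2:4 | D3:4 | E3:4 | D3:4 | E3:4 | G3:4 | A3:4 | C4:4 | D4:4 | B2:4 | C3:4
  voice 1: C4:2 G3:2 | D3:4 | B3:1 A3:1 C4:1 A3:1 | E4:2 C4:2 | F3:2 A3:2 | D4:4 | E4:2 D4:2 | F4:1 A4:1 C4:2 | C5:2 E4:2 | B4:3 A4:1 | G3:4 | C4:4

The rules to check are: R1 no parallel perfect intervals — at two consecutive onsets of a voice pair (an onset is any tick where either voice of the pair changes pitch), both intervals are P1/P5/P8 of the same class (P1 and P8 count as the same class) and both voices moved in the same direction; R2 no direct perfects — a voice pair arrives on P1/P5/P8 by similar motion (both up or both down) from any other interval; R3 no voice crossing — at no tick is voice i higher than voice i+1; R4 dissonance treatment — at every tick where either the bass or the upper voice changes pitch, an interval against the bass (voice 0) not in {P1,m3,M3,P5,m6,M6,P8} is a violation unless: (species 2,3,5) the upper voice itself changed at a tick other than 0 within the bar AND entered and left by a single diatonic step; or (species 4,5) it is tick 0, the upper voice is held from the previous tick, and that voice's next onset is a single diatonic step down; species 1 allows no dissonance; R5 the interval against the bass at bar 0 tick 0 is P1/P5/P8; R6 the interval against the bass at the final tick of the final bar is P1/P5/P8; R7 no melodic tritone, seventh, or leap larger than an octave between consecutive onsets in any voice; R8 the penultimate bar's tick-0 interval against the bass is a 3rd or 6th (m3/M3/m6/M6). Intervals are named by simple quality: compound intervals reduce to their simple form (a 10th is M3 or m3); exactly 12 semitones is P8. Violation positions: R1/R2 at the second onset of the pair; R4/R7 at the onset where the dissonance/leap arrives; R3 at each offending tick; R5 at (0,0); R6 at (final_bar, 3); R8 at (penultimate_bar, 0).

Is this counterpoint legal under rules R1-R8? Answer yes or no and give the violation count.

bar 0: v0=C3 v1=C4 (P8)
bar 1: v0=B2 v1=D3 (m3)
bar 2: v0=D3 v1=B3 (M6)
bar 3: v0=E3 v1=E4 (P8)
bar 4: v0=D3 v1=F3 (m3)
bar 5: v0=E3 v1=D4 (m7)
bar 6: v0=G3 v1=E4 (M6)
bar 7: v0=A3 v1=F4 (m6)
bar 8: v0=C4 v1=C5 (P8)
bar 9: v0=D4 v1=B4 (M6)
bar 10: v0=B2 v1=G3 (m6)
bar 11: v0=C3 v1=C4 (P8)
  R4 @ bar2.2: D3/C4 m7 untreated
  R2 @ bar3.0: D3/A3 P5 -> E3/E4 P8 similar
  R4 @ bar5.0: E3/D4 m7 untreated
  R2 @ bar8.0: A3/C4 m3 -> C4/C5 P8 similar
  R7 @ bar10.0: D4->B2 leap 15st
  R7 @ bar10.0: A4->G3 leap 14st
  R2 @ bar11.0: B2/G3 m6 -> C3/C4 P8 similar

No (7 violations)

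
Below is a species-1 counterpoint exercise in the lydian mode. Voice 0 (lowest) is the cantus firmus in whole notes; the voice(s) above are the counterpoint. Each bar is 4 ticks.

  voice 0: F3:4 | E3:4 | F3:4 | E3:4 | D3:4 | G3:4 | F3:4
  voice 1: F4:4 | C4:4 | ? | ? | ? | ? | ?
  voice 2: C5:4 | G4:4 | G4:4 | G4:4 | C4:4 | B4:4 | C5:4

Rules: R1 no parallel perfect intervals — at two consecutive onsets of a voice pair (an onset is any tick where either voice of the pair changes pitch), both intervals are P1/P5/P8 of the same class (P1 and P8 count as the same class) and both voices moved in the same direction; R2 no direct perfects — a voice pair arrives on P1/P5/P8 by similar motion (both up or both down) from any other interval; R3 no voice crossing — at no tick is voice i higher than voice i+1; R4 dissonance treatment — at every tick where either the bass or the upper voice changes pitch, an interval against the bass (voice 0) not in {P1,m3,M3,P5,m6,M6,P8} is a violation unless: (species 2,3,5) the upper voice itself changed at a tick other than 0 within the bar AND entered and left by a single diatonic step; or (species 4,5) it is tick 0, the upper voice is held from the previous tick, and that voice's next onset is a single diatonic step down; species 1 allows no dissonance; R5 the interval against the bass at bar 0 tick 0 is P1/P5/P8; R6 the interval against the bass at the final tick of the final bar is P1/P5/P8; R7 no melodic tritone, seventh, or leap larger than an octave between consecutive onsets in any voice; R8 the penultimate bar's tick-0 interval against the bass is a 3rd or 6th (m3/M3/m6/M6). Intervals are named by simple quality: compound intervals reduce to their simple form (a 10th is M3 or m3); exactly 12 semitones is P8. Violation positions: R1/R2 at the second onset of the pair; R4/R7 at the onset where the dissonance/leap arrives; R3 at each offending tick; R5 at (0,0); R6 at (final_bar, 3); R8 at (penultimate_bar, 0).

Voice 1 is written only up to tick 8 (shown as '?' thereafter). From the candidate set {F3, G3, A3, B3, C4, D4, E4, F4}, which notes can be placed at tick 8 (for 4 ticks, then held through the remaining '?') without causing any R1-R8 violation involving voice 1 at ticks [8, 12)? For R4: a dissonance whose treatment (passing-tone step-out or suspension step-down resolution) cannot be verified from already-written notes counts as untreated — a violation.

{A3, C4, D4, F3}

F3: legal
G3: violates R4
A3: legal
B3: violates R4
C4: legal
D4: legal
E4: violates R4
F4: violates R2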